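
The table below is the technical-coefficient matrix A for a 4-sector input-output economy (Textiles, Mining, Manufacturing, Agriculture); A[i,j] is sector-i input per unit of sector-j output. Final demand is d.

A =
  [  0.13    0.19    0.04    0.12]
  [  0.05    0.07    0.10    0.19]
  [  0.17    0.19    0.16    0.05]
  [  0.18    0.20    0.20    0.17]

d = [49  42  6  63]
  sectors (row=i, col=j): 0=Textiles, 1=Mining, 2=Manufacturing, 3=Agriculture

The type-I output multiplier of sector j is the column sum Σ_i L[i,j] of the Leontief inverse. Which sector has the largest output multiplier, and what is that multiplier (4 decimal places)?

Form M = I − A:
  [  0.87   -0.19   -0.04   -0.12]
  [ -0.05    0.93   -0.10   -0.19]
  [ -0.17   -0.19    0.84   -0.05]
  [ -0.18   -0.20   -0.20    0.83]
Leontief inverse L = M⁻¹:
  [  1.2583    0.3495    0.1663    0.2719]
  [  0.1824    1.2290    0.2316    0.3217]
  [  0.3194    0.3763    1.3006    0.2107]
  [  0.3938    0.4626    0.4053    1.3921]
Total output x = L · d:
  x_0 = 1.2583·49 + 0.3495·42 + 0.1663·6 + 0.2719·63 = 94.4651
  x_1 = 0.1824·49 + 1.2290·42 + 0.2316·6 + 0.3217·63 = 82.2139
  x_2 = 0.3194·49 + 0.3763·42 + 1.3006·6 + 0.2107·63 = 52.5269
  x_3 = 0.3938·49 + 0.4626·42 + 0.4053·6 + 1.3921·63 = 128.8577
Output multipliers (column sums of L):
  Textiles: 2.1539
  Mining: 2.4174
  Manufacturing: 2.1038
  Agriculture: 2.1963

Mining (2.4174)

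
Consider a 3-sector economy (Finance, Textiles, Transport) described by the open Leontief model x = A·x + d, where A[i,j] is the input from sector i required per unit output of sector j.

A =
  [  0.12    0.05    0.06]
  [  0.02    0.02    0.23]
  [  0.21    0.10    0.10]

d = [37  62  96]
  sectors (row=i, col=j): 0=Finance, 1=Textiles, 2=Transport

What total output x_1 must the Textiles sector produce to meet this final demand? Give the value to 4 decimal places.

Form M = I − A:
  [  0.88   -0.05   -0.06]
  [ -0.02    0.98   -0.23]
  [ -0.21   -0.10    0.90]
Leontief inverse L = M⁻¹:
  [  1.1606    0.0689    0.0950]
  [  0.0896    1.0530    0.2751]
  [  0.2808    0.1331    1.1638]
Total output x = L · d:
  x_0 = 1.1606·37 + 0.0689·62 + 0.0950·96 = 56.3325
  x_1 = 0.0896·37 + 1.0530·62 + 0.2751·96 = 95.0115
  x_2 = 0.2808·37 + 0.1331·62 + 1.1638·96 = 130.3678

95.0115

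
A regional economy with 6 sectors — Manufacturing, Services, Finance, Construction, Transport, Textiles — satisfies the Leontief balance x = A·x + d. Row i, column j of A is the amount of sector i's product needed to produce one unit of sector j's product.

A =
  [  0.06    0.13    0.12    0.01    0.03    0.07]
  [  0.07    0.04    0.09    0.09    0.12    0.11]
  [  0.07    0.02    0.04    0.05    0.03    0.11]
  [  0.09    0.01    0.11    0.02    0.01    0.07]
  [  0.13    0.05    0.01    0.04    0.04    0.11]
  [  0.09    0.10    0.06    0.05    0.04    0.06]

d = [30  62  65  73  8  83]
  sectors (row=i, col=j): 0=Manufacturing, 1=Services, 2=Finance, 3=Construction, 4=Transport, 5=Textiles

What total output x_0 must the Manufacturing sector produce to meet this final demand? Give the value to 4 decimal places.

Form M = I − A:
  [  0.94   -0.13   -0.12   -0.01   -0.03   -0.07]
  [ -0.07    0.96   -0.09   -0.09   -0.12   -0.11]
  [ -0.07   -0.02    0.96   -0.05   -0.03   -0.11]
  [ -0.09   -0.01   -0.11    0.98   -0.01   -0.07]
  [ -0.13   -0.05   -0.01   -0.04    0.96   -0.11]
  [ -0.09   -0.10   -0.06   -0.05   -0.04    0.94]
Leontief inverse L = M⁻¹:
  [  1.1160    0.1727    0.1700    0.0456    0.0679    0.1345]
  [  0.1433    1.0926    0.1477    0.1250    0.1546    0.1832]
  [  0.1132    0.0572    1.0794    0.0714    0.0515    0.1528]
  [  0.1288    0.0447    0.1469    1.0403    0.0297    0.1129]
  [  0.1816    0.0991    0.0608    0.0660    1.0691    0.1623]
  [  0.1439    0.1430    0.1113    0.0804    0.0733    1.1189]
Total output x = L · d:
  x_0 = 1.1160·30 + 0.1727·62 + 0.1700·65 + 0.0456·73 + 0.0679·8 + 0.1345·83 = 70.2727
  x_1 = 0.1433·30 + 1.0926·62 + 0.1477·65 + 0.1250·73 + 0.1546·8 + 0.1832·83 = 107.2072
  x_2 = 0.1132·30 + 0.0572·62 + 1.0794·65 + 0.0714·73 + 0.0515·8 + 0.1528·83 = 95.4087
  x_3 = 0.1288·30 + 0.0447·62 + 0.1469·65 + 1.0403·73 + 0.0297·8 + 0.1129·83 = 101.7316
  x_4 = 0.1816·30 + 0.0991·62 + 0.0608·65 + 0.0660·73 + 1.0691·8 + 0.1623·83 = 42.3855
  x_5 = 0.1439·30 + 0.1430·62 + 0.1113·65 + 0.0804·73 + 0.0733·8 + 1.1189·83 = 119.7359

70.2727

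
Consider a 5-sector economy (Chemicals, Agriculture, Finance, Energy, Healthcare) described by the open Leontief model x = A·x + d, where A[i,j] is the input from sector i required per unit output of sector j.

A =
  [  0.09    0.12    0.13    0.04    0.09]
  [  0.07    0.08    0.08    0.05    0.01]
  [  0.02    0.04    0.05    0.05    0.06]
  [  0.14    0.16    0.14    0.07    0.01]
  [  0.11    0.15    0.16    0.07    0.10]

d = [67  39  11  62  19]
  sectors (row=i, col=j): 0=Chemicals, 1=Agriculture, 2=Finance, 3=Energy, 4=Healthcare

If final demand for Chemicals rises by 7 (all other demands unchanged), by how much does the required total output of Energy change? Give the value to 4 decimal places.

Form M = I − A:
  [  0.91   -0.12   -0.13   -0.04   -0.09]
  [ -0.07    0.92   -0.08   -0.05   -0.01]
  [ -0.02   -0.04    0.95   -0.05   -0.06]
  [ -0.14   -0.16   -0.14    0.93   -0.01]
  [ -0.11   -0.15   -0.16   -0.07    0.90]
Leontief inverse L = M⁻¹:
  [  1.1467    0.1941    0.2073    0.0808    0.1315]
  [  0.1045    1.1242    0.1253    0.0741    0.0321]
  [  0.0506    0.0793    1.0901    0.0710    0.0794]
  [  0.2002    0.2372    0.2196    1.1122    0.0497]
  [  0.1821    0.2436    0.2571    0.1214    1.1505]
Total output x = L · d:
  x_0 = 1.1467·67 + 0.1941·39 + 0.2073·11 + 0.0808·62 + 0.1315·19 = 94.1896
  x_1 = 0.1045·67 + 1.1242·39 + 0.1253·11 + 0.0741·62 + 0.0321·19 = 57.4260
  x_2 = 0.0506·67 + 0.0793·39 + 1.0901·11 + 0.0710·62 + 0.0794·19 = 24.3838
  x_3 = 0.2002·67 + 0.2372·39 + 0.2196·11 + 1.1122·62 + 0.0497·19 = 94.9759
  x_4 = 0.1821·67 + 0.2436·39 + 0.2571·11 + 0.1214·62 + 1.1505·19 = 53.9161
Δx_3 = L[3,0] · Δd_0 = 0.2002 · 7 = 1.4012

1.4012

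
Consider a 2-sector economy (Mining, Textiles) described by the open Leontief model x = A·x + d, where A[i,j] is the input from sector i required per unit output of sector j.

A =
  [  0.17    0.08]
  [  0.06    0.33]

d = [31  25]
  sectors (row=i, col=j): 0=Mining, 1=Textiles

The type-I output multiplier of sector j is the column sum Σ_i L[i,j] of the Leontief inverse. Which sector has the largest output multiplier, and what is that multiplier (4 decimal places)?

Form M = I − A:
  [  0.83   -0.08]
  [ -0.06    0.67]
Leontief inverse L = M⁻¹:
  [  1.2153    0.1451]
  [  0.1088    1.5055]
Total output x = L · d:
  x_0 = 1.2153·31 + 0.1451·25 = 41.3024
  x_1 = 0.1088·31 + 1.5055·25 = 41.0122
Output multipliers (column sums of L):
  Mining: 1.3241
  Textiles: 1.6506

Textiles (1.6506)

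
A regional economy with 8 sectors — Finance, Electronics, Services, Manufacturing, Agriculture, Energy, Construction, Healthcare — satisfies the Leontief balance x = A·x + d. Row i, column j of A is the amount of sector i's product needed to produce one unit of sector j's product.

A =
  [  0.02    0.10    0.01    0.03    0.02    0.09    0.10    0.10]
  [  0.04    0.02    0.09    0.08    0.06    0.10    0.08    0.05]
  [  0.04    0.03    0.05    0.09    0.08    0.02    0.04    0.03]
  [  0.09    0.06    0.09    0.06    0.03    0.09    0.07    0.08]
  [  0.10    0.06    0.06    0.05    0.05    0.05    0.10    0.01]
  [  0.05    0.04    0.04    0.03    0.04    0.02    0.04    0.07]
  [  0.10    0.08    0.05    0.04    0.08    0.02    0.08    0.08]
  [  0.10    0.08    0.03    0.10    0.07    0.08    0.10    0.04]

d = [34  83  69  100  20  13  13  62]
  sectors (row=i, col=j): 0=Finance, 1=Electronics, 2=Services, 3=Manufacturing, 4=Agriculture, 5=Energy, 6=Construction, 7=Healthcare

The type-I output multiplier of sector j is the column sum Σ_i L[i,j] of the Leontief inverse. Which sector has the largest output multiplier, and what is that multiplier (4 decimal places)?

Construction (2.1941)

Form M = I − A:
  [  0.98   -0.10   -0.01   -0.03   -0.02   -0.09   -0.10   -0.10]
  [ -0.04    0.98   -0.09   -0.08   -0.06   -0.10   -0.08   -0.05]
  [ -0.04   -0.03    0.95   -0.09   -0.08   -0.02   -0.04   -0.03]
  [ -0.09   -0.06   -0.09    0.94   -0.03   -0.09   -0.07   -0.08]
  [ -0.10   -0.06   -0.06   -0.05    0.95   -0.05   -0.10   -0.01]
  [ -0.05   -0.04   -0.04   -0.03   -0.04    0.98   -0.04   -0.07]
  [ -0.10   -0.08   -0.05   -0.04   -0.08   -0.02    0.92   -0.08]
  [ -0.10   -0.08   -0.03   -0.10   -0.07   -0.08   -0.10    0.96]
Leontief inverse L = M⁻¹:
  [  1.0851    0.1548    0.0588    0.0858    0.0723    0.1444    0.1715    0.1557]
  [  0.1086    1.0789    0.1416    0.1379    0.1141    0.1534    0.1531    0.1086]
  [  0.0928    0.0750    1.0911    0.1342    0.1192    0.0648    0.0980    0.0730]
  [  0.1619    0.1260    0.1450    1.1254    0.0893    0.1537    0.1528    0.1466]
  [  0.1604    0.1169    0.1073    0.1016    1.0994    0.1033    0.1714    0.0679]
  [  0.0949    0.0804    0.0729    0.0701    0.0757    1.0598    0.0918    0.1079]
  [  0.1711    0.1453    0.1032    0.1023    0.1368    0.0844    1.1644    0.1417]
  [  0.1793    0.1519    0.0918    0.1657    0.1308    0.1505    0.1911    1.1132]
Total output x = L · d:
  x_0 = 1.0851·34 + 0.1548·83 + 0.0588·69 + 0.0858·100 + 0.0723·20 + 0.1444·13 + 0.1715·13 + 0.1557·62 = 77.5803
  x_1 = 0.1086·34 + 1.0789·83 + 0.1416·69 + 0.1379·100 + 0.1141·20 + 0.1534·13 + 0.1531·13 + 0.1086·62 = 129.7929
  x_2 = 0.0928·34 + 0.0750·83 + 1.0911·69 + 0.1342·100 + 0.1192·20 + 0.0648·13 + 0.0980·13 + 0.0730·62 = 107.1077
  x_3 = 0.1619·34 + 0.1260·83 + 0.1450·69 + 1.1254·100 + 0.0893·20 + 0.1537·13 + 0.1528·13 + 0.1466·62 = 153.3707
  x_4 = 0.1604·34 + 0.1169·83 + 0.1073·69 + 0.1016·100 + 1.0994·20 + 0.1033·13 + 0.1714·13 + 0.0679·62 = 62.4968
  x_5 = 0.0949·34 + 0.0804·83 + 0.0729·69 + 0.0701·100 + 0.0757·20 + 1.0598·13 + 0.0918·13 + 0.1079·62 = 45.1156
  x_6 = 0.1711·34 + 0.1453·83 + 0.1032·69 + 0.1023·100 + 0.1368·20 + 0.0844·13 + 1.1644·13 + 0.1417·62 = 62.9873
  x_7 = 0.1793·34 + 0.1519·83 + 0.0918·69 + 0.1657·100 + 0.1308·20 + 0.1505·13 + 0.1911·13 + 1.1132·62 = 117.6818
Output multipliers (column sums of L):
  Finance: 2.0541
  Electronics: 1.9292
  Services: 1.8118
  Manufacturing: 1.9229
  Agriculture: 1.8375
  Energy: 1.9143
  Construction: 2.1941
  Healthcare: 1.9145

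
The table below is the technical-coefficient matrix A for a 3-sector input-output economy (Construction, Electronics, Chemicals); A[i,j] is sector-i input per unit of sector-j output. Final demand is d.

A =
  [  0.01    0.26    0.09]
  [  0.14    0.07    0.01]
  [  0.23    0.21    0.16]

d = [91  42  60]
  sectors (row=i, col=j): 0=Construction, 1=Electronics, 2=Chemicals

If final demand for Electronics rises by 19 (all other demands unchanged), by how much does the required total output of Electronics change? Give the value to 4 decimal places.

Form M = I − A:
  [  0.99   -0.26   -0.09]
  [ -0.14    0.93   -0.01]
  [ -0.23   -0.21    0.84]
Leontief inverse L = M⁻¹:
  [  1.0847    0.3304    0.1202]
  [  0.1669    1.1290    0.0313]
  [  0.3387    0.3727    1.2312]
Total output x = L · d:
  x_0 = 1.0847·91 + 0.3304·42 + 0.1202·60 = 119.7969
  x_1 = 0.1669·91 + 1.1290·42 + 0.0313·60 = 64.4893
  x_2 = 0.3387·91 + 0.3727·42 + 1.2312·60 = 120.3524
Δx_1 = L[1,1] · Δd_1 = 1.1290 · 19 = 21.4512

21.4512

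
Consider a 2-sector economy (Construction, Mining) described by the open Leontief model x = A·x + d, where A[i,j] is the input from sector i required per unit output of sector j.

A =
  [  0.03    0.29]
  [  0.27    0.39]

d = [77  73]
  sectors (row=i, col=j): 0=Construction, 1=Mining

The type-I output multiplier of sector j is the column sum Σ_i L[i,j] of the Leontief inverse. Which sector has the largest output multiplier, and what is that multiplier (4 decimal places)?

Form M = I − A:
  [  0.97   -0.29]
  [ -0.27    0.61]
Leontief inverse L = M⁻¹:
  [  1.1882    0.5649]
  [  0.5259    1.8894]
Total output x = L · d:
  x_0 = 1.1882·77 + 0.5649·73 = 132.7230
  x_1 = 0.5259·77 + 1.8894·73 = 178.4184
Output multipliers (column sums of L):
  Construction: 1.7141
  Mining: 2.4542

Mining (2.4542)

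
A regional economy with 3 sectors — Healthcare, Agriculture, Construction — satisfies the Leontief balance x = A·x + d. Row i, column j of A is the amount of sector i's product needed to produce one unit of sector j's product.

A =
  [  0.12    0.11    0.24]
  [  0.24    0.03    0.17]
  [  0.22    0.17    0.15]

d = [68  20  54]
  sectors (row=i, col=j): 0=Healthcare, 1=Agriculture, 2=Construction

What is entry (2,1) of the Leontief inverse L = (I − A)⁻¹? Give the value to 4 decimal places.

Form M = I − A:
  [  0.88   -0.11   -0.24]
  [ -0.24    0.97   -0.17]
  [ -0.22   -0.17    0.85]
Leontief inverse L = M⁻¹:
  [  1.2988    0.2192    0.4106]
  [  0.3941    1.1349    0.3382]
  [  0.4150    0.2837    1.3504]
Total output x = L · d:
  x_0 = 1.2988·68 + 0.2192·20 + 0.4106·54 = 114.8738
  x_1 = 0.3941·68 + 1.1349·20 + 0.3382·54 = 67.7609
  x_2 = 0.4150·68 + 0.2837·20 + 1.3504·54 = 106.8136

L[2,1] = 0.2837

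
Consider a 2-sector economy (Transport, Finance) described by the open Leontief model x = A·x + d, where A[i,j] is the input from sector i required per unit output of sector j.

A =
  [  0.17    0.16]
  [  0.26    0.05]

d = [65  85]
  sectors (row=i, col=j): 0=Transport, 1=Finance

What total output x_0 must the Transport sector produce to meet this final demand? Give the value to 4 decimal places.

100.8837

Form M = I − A:
  [  0.83   -0.16]
  [ -0.26    0.95]
Leontief inverse L = M⁻¹:
  [  1.2719    0.2142]
  [  0.3481    1.1113]
Total output x = L · d:
  x_0 = 1.2719·65 + 0.2142·85 = 100.8837
  x_1 = 0.3481·65 + 1.1113·85 = 117.0839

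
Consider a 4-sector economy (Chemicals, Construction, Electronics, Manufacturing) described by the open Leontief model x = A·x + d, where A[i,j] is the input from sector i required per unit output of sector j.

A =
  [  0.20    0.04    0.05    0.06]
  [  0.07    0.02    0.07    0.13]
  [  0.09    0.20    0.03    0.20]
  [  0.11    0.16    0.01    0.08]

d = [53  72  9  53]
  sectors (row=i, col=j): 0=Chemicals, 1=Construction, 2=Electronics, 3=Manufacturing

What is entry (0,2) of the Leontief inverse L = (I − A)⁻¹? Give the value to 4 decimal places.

L[0,2] = 0.0734

Form M = I − A:
  [  0.80   -0.04   -0.05   -0.06]
  [ -0.07    0.98   -0.07   -0.13]
  [ -0.09   -0.20    0.97   -0.20]
  [ -0.11   -0.16   -0.01    0.92]
Leontief inverse L = M⁻¹:
  [  1.2811    0.0855    0.0734    0.1116]
  [  0.1280    1.0723    0.0858    0.1785]
  [  0.1818    0.2702    1.0627    0.2811]
  [  0.1774    0.1996    0.0352    1.1344]
Total output x = L · d:
  x_0 = 1.2811·53 + 0.0855·72 + 0.0734·9 + 0.1116·53 = 80.6245
  x_1 = 0.1280·53 + 1.0723·72 + 0.0858·9 + 0.1785·53 = 94.2251
  x_2 = 0.1818·53 + 0.2702·72 + 1.0627·9 + 0.2811·53 = 53.5513
  x_3 = 0.1774·53 + 0.1996·72 + 0.0352·9 + 1.1344·53 = 84.2176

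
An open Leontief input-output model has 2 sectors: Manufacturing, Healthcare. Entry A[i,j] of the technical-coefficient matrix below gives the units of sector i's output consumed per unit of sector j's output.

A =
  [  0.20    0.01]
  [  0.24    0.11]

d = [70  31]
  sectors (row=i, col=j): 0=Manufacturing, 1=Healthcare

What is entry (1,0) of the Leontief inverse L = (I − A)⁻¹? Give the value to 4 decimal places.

Form M = I − A:
  [  0.80   -0.01]
  [ -0.24    0.89]
Leontief inverse L = M⁻¹:
  [  1.2542    0.0141]
  [  0.3382    1.1274]
Total output x = L · d:
  x_0 = 1.2542·70 + 0.0141·31 = 88.2328
  x_1 = 0.3382·70 + 1.1274·31 = 58.6246

L[1,0] = 0.3382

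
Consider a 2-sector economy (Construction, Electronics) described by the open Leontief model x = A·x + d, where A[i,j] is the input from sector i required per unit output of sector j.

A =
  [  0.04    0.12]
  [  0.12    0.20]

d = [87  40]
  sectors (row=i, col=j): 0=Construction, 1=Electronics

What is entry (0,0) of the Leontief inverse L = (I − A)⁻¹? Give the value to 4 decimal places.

Form M = I − A:
  [  0.96   -0.12]
  [ -0.12    0.80]
Leontief inverse L = M⁻¹:
  [  1.0616    0.1592]
  [  0.1592    1.2739]
Total output x = L · d:
  x_0 = 1.0616·87 + 0.1592·40 = 98.7261
  x_1 = 0.1592·87 + 1.2739·40 = 64.8089

L[0,0] = 1.0616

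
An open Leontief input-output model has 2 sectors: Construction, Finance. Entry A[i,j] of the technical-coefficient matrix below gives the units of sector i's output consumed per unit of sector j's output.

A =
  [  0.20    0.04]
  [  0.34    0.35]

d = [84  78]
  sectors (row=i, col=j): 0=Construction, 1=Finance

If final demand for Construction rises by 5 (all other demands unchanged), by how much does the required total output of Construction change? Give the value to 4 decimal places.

Form M = I − A:
  [  0.80   -0.04]
  [ -0.34    0.65]
Leontief inverse L = M⁻¹:
  [  1.2836    0.0790]
  [  0.6714    1.5798]
Total output x = L · d:
  x_0 = 1.2836·84 + 0.0790·78 = 113.9810
  x_1 = 0.6714·84 + 1.5798·78 = 179.6209
Δx_0 = L[0,0] · Δd_0 = 1.2836 · 5 = 6.4179

6.4179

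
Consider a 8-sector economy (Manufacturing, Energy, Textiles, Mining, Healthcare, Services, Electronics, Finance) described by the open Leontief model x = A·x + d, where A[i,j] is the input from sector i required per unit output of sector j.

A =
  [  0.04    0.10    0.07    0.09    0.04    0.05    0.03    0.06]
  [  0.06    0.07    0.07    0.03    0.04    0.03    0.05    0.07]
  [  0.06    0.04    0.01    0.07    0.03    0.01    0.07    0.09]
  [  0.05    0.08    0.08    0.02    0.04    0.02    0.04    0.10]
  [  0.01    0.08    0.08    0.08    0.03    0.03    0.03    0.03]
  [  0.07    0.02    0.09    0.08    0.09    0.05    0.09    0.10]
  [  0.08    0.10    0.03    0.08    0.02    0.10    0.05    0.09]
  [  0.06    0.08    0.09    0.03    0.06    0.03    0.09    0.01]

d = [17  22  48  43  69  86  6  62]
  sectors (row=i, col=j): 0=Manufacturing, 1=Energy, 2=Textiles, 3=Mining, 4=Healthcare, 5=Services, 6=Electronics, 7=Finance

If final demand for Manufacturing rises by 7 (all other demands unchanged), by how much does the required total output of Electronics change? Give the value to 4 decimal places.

0.9638

Form M = I − A:
  [  0.96   -0.10   -0.07   -0.09   -0.04   -0.05   -0.03   -0.06]
  [ -0.06    0.93   -0.07   -0.03   -0.04   -0.03   -0.05   -0.07]
  [ -0.06   -0.04    0.99   -0.07   -0.03   -0.01   -0.07   -0.09]
  [ -0.05   -0.08   -0.08    0.98   -0.04   -0.02   -0.04   -0.10]
  [ -0.01   -0.08   -0.08   -0.08    0.97   -0.03   -0.03   -0.03]
  [ -0.07   -0.02   -0.09   -0.08   -0.09    0.95   -0.09   -0.10]
  [ -0.08   -0.10   -0.03   -0.08   -0.02   -0.10    0.95   -0.09]
  [ -0.06   -0.08   -0.09   -0.03   -0.06   -0.03   -0.09    0.99]
Leontief inverse L = M⁻¹:
  [  1.0877    0.1615    0.1264    0.1370    0.0777    0.0812    0.0795    0.1205]
  [  0.1021    1.1257    0.1179    0.0744    0.0723    0.0597    0.0937    0.1207]
  [  0.0986    0.0947    1.0565    0.1085    0.0594    0.0392    0.1089    0.1353]
  [  0.0928    0.1364    0.1287    1.0638    0.0728    0.0489    0.0855    0.1493]
  [  0.0469    0.1263    0.1210    0.1154    1.0577    0.0532    0.0677    0.0780]
  [  0.1280    0.0991    0.1582    0.1439    0.1353    1.0928    0.1511    0.1719]
  [  0.1377    0.1729    0.0996    0.1376    0.0674    0.1407    1.1099    0.1607]
  [  0.1052    0.1399    0.1383    0.0803    0.0925    0.0639    0.1345    1.0685]
Total output x = L · d:
  x_0 = 1.0877·17 + 0.1615·22 + 0.1264·48 + 0.1370·43 + 0.0777·69 + 0.0812·86 + 0.0795·6 + 0.1205·62 = 54.2913
  x_1 = 0.1021·17 + 1.1257·22 + 0.1179·48 + 0.0744·43 + 0.0723·69 + 0.0597·86 + 0.0937·6 + 0.1207·62 = 53.5240
  x_2 = 0.0986·17 + 0.0947·22 + 1.0565·48 + 0.1085·43 + 0.0594·69 + 0.0392·86 + 0.1089·6 + 0.1353·62 = 75.6496
  x_3 = 0.0928·17 + 0.1364·22 + 0.1287·48 + 1.0638·43 + 0.0728·69 + 0.0489·86 + 0.0855·6 + 0.1493·62 = 75.5022
  x_4 = 0.0469·17 + 0.1263·22 + 0.1210·48 + 0.1154·43 + 1.0577·69 + 0.0532·86 + 0.0677·6 + 0.0780·62 = 97.1450
  x_5 = 0.1280·17 + 0.0991·22 + 0.1582·48 + 0.1439·43 + 0.1353·69 + 1.0928·86 + 0.1511·6 + 0.1719·62 = 133.0217
  x_6 = 0.1377·17 + 0.1729·22 + 0.0996·48 + 0.1376·43 + 0.0674·69 + 0.1407·86 + 1.1099·6 + 0.1607·62 = 50.2111
  x_7 = 0.1052·17 + 0.1399·22 + 0.1383·48 + 0.0803·43 + 0.0925·69 + 0.0639·86 + 0.1345·6 + 1.0685·62 = 93.8902
Δx_6 = L[6,0] · Δd_0 = 0.1377 · 7 = 0.9638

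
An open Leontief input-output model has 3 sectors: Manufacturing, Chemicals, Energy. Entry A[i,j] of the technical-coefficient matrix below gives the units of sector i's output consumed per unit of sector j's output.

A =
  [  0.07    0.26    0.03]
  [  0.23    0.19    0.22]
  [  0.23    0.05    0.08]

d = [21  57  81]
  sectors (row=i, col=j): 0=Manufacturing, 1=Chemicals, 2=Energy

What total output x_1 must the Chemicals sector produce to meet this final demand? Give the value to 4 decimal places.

Form M = I − A:
  [  0.93   -0.26   -0.03]
  [ -0.23    0.81   -0.22]
  [ -0.23   -0.05    0.92]
Leontief inverse L = M⁻¹:
  [  1.2062    0.3954    0.1339]
  [  0.4308    1.3943    0.3475]
  [  0.3250    0.1746    1.1393]
Total output x = L · d:
  x_0 = 1.2062·21 + 0.3954·57 + 0.1339·81 = 58.7146
  x_1 = 0.4308·21 + 1.3943·57 + 0.3475·81 = 116.6644
  x_2 = 0.3250·21 + 0.1746·57 + 1.1393·81 = 109.0626

116.6644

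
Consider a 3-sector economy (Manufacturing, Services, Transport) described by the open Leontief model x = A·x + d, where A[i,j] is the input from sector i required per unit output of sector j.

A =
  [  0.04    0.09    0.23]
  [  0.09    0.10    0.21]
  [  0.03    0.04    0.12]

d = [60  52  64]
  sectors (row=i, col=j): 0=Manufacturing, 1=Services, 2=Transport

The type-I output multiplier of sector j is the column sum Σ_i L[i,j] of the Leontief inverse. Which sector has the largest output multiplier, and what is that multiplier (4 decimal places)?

Transport (1.7682)

Form M = I − A:
  [  0.96   -0.09   -0.23]
  [ -0.09    0.90   -0.21]
  [ -0.03   -0.04    0.88]
Leontief inverse L = M⁻¹:
  [  1.0625    0.1199    0.3063]
  [  0.1159    1.1361    0.3014]
  [  0.0415    0.0557    1.1605]
Total output x = L · d:
  x_0 = 1.0625·60 + 0.1199·52 + 0.3063·64 = 89.5842
  x_1 = 0.1159·60 + 1.1361·52 + 0.3014·64 = 85.3234
  x_2 = 0.0415·60 + 0.0557·52 + 1.1605·64 = 79.6596
Output multipliers (column sums of L):
  Manufacturing: 1.2199
  Services: 1.3117
  Transport: 1.7682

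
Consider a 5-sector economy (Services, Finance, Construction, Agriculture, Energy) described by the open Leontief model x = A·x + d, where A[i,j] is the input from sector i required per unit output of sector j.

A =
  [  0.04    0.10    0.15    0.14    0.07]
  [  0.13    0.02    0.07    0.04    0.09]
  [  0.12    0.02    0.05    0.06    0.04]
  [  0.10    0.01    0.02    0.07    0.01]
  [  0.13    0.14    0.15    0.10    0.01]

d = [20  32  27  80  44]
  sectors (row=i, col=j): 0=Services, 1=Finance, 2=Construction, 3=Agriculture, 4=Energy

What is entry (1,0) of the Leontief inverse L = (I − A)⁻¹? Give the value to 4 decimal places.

Form M = I − A:
  [  0.96   -0.10   -0.15   -0.14   -0.07]
  [ -0.13    0.98   -0.07   -0.04   -0.09]
  [ -0.12   -0.02    0.95   -0.06   -0.04]
  [ -0.10   -0.01   -0.02    0.93   -0.01]
  [ -0.13   -0.14   -0.15   -0.10    0.99]
Leontief inverse L = M⁻¹:
  [  1.1204    0.1351    0.2071    0.1988    0.1019]
  [  0.1848    1.0593    0.1274    0.0940    0.1155]
  [  0.1624    0.0487    1.0937    0.1037    0.0611]
  [  0.1282    0.0289    0.0495    1.1017    0.0248]
  [  0.2108    0.1778    0.2159    0.1664    1.0516]
Total output x = L · d:
  x_0 = 1.1204·20 + 0.1351·32 + 0.2071·27 + 0.1988·80 + 0.1019·44 = 52.7094
  x_1 = 0.1848·20 + 1.0593·32 + 0.1274·27 + 0.0940·80 + 0.1155·44 = 53.6380
  x_2 = 0.1624·20 + 0.0487·32 + 1.0937·27 + 0.1037·80 + 0.0611·44 = 45.3196
  x_3 = 0.1282·20 + 0.0289·32 + 0.0495·27 + 1.1017·80 + 0.0248·44 = 94.0504
  x_4 = 0.2108·20 + 0.1778·32 + 0.2159·27 + 0.1664·80 + 1.0516·44 = 75.3177

L[1,0] = 0.1848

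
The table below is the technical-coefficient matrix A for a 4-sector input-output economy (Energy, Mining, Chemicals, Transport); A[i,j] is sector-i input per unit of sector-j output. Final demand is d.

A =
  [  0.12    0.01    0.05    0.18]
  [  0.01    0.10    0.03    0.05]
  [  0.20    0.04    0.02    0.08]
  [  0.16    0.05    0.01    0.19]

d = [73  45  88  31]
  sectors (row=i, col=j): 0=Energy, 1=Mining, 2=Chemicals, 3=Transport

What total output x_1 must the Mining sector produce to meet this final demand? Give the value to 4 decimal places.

58.6421

Form M = I − A:
  [  0.88   -0.01   -0.05   -0.18]
  [ -0.01    0.90   -0.03   -0.05]
  [ -0.20   -0.04    0.98   -0.08]
  [ -0.16   -0.05   -0.01    0.81]
Leontief inverse L = M⁻¹:
  [  1.2016    0.0315    0.0651    0.2754]
  [  0.0357    1.1176    0.0369    0.0806]
  [  0.2665    0.0583    1.0375    0.1653]
  [  0.2428    0.0759    0.0279    1.2960]
Total output x = L · d:
  x_0 = 1.2016·73 + 0.0315·45 + 0.0651·88 + 0.2754·31 = 103.3995
  x_1 = 0.0357·73 + 1.1176·45 + 0.0369·88 + 0.0806·31 = 58.6421
  x_2 = 0.2665·73 + 0.0583·45 + 1.0375·88 + 0.1653·31 = 118.4979
  x_3 = 0.2428·73 + 0.0759·45 + 0.0279·88 + 1.2960·31 = 63.7790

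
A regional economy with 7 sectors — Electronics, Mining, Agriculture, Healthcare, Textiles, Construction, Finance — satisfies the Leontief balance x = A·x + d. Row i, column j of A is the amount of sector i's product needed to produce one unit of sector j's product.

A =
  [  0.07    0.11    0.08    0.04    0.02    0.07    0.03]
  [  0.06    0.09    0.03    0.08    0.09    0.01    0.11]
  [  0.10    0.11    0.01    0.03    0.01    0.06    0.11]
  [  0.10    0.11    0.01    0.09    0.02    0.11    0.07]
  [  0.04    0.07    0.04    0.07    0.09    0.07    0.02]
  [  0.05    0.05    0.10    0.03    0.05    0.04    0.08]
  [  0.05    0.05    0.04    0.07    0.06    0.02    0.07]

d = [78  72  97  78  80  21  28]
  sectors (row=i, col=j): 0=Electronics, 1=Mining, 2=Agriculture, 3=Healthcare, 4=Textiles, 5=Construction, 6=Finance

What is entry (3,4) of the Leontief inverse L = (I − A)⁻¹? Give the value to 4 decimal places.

Form M = I − A:
  [  0.93   -0.11   -0.08   -0.04   -0.02   -0.07   -0.03]
  [ -0.06    0.91   -0.03   -0.08   -0.09   -0.01   -0.11]
  [ -0.10   -0.11    0.99   -0.03   -0.01   -0.06   -0.11]
  [ -0.10   -0.11   -0.01    0.91   -0.02   -0.11   -0.07]
  [ -0.04   -0.07   -0.04   -0.07    0.91   -0.07   -0.02]
  [ -0.05   -0.05   -0.10   -0.03   -0.05    0.96   -0.08]
  [ -0.05   -0.05   -0.04   -0.07   -0.06   -0.02    0.93]
Leontief inverse L = M⁻¹:
  [  1.1203    0.1740    0.1131    0.0828    0.0564    0.1060    0.0867]
  [  0.1135    1.1588    0.0631    0.1338    0.1346    0.0529    0.1657]
  [  0.1476    0.1713    1.0460    0.0755    0.0493    0.0936    0.1635]
  [  0.1591    0.1850    0.0538    1.1444    0.0649    0.1556    0.1343]
  [  0.0862    0.1292    0.0713    0.1131    1.1273    0.1087    0.0686]
  [  0.0968    0.1084    0.1290    0.0699    0.0835    1.0747    0.1307]
  [  0.0923    0.1036    0.0659    0.1098    0.0918    0.0544    1.1132]
Total output x = L · d:
  x_0 = 1.1203·78 + 0.1740·72 + 0.1131·97 + 0.0828·78 + 0.0564·80 + 0.1060·21 + 0.0867·28 = 126.5148
  x_1 = 0.1135·78 + 1.1588·72 + 0.0631·97 + 0.1338·78 + 0.1346·80 + 0.0529·21 + 0.1657·28 = 125.3539
  x_2 = 0.1476·78 + 0.1713·72 + 1.0460·97 + 0.0755·78 + 0.0493·80 + 0.0936·21 + 0.1635·28 = 141.6859
  x_3 = 0.1591·78 + 0.1850·72 + 0.0538·97 + 1.1444·78 + 0.0649·80 + 0.1556·21 + 0.1343·28 = 132.4342
  x_4 = 0.0862·78 + 0.1292·72 + 0.0713·97 + 0.1131·78 + 1.1273·80 + 0.1087·21 + 0.0686·28 = 126.1484
  x_5 = 0.0968·78 + 0.1084·72 + 0.1290·97 + 0.0699·78 + 0.0835·80 + 1.0747·21 + 0.1307·28 = 66.2337
  x_6 = 0.0923·78 + 0.1036·72 + 0.0659·97 + 0.1098·78 + 0.0918·80 + 0.0544·21 + 1.1132·28 = 69.2740

L[3,4] = 0.0649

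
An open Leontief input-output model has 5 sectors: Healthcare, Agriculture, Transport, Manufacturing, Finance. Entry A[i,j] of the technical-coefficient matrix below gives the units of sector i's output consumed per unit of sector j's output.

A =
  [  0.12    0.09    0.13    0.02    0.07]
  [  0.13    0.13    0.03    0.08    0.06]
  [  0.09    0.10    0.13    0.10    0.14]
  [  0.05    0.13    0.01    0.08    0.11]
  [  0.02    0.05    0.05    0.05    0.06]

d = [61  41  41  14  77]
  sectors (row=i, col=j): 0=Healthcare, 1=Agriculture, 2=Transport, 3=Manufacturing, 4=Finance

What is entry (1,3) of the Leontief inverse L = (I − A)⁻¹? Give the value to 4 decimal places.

Form M = I − A:
  [  0.88   -0.09   -0.13   -0.02   -0.07]
  [ -0.13    0.87   -0.03   -0.08   -0.06]
  [ -0.09   -0.10    0.87   -0.10   -0.14]
  [ -0.05   -0.13   -0.01    0.92   -0.11]
  [ -0.02   -0.05   -0.05   -0.05    0.94]
Leontief inverse L = M⁻¹:
  [  1.1869    0.1628    0.1915    0.0681    0.1353]
  [  0.1957    1.2040    0.0789    0.1239    0.1177]
  [  0.1648    0.1914    1.1952    0.1622    0.2215]
  [  0.0999    0.1916    0.0434    1.1190    0.1571]
  [  0.0497    0.0879    0.0742    0.0762    1.0931]
Total output x = L · d:
  x_0 = 1.1869·61 + 0.1628·41 + 0.1915·41 + 0.0681·14 + 0.1353·77 = 98.2990
  x_1 = 0.1957·61 + 1.2040·41 + 0.0789·41 + 0.1239·14 + 0.1177·77 = 75.3330
  x_2 = 0.1648·61 + 0.1914·41 + 1.1952·41 + 0.1622·14 + 0.2215·77 = 86.2265
  x_3 = 0.0999·61 + 0.1916·41 + 0.0434·41 + 1.1190·14 + 0.1571·77 = 43.4902
  x_4 = 0.0497·61 + 0.0879·41 + 0.0742·41 + 0.0762·14 + 1.0931·77 = 94.9133

L[1,3] = 0.1239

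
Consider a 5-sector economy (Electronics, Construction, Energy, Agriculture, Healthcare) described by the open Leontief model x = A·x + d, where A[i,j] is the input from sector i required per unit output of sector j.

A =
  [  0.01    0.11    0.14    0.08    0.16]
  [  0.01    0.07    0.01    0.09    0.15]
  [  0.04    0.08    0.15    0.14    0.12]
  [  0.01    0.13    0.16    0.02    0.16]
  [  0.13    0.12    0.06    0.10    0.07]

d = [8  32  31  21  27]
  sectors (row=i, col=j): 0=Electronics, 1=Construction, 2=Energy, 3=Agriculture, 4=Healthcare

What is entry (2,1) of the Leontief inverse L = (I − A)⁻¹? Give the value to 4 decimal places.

Form M = I − A:
  [  0.99   -0.11   -0.14   -0.08   -0.16]
  [ -0.01    0.93   -0.01   -0.09   -0.15]
  [ -0.04   -0.08    0.85   -0.14   -0.12]
  [ -0.01   -0.13   -0.16    0.98   -0.16]
  [ -0.13   -0.12   -0.06   -0.10    0.93]
Leontief inverse L = M⁻¹:
  [  1.0588    0.2031    0.2272    0.1654    0.2727]
  [  0.0446    1.1342    0.0627    0.1395    0.2227]
  [  0.0870    0.1816    1.2531    0.2278    0.2451]
  [  0.0580    0.2164    0.2391    1.1063    0.2661]
  [  0.1656    0.2097    0.1464    0.1748    1.1865]
Total output x = L · d:
  x_0 = 1.0588·8 + 0.2031·32 + 0.2272·31 + 0.1654·21 + 0.2727·27 = 32.8452
  x_1 = 0.0446·8 + 1.1342·32 + 0.0627·31 + 0.1395·21 + 0.2227·27 = 47.5352
  x_2 = 0.0870·8 + 0.1816·32 + 1.2531·31 + 0.2278·21 + 0.2451·27 = 56.7539
  x_3 = 0.0580·8 + 0.2164·32 + 0.2391·31 + 1.1063·21 + 0.2661·27 = 45.2179
  x_4 = 0.1656·8 + 0.2097·32 + 0.1464·31 + 0.1748·21 + 1.1865·27 = 48.2808

L[2,1] = 0.1816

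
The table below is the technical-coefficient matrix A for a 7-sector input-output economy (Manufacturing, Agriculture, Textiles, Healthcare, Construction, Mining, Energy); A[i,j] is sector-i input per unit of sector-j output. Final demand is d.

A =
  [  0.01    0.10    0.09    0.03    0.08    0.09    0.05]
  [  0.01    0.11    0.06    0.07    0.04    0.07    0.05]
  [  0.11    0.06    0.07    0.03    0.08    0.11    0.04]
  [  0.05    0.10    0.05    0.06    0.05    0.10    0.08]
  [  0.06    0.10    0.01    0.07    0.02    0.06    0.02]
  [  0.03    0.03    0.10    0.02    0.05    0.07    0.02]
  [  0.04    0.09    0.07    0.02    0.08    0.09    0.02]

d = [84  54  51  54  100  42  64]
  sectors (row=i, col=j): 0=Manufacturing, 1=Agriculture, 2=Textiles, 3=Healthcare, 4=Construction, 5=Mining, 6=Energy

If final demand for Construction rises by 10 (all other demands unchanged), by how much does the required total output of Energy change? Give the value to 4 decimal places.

1.1638

Form M = I − A:
  [  0.99   -0.10   -0.09   -0.03   -0.08   -0.09   -0.05]
  [ -0.01    0.89   -0.06   -0.07   -0.04   -0.07   -0.05]
  [ -0.11   -0.06    0.93   -0.03   -0.08   -0.11   -0.04]
  [ -0.05   -0.10   -0.05    0.94   -0.05   -0.10   -0.08]
  [ -0.06   -0.10   -0.01   -0.07    0.98   -0.06   -0.02]
  [ -0.03   -0.03   -0.10   -0.02   -0.05    0.93   -0.02]
  [ -0.04   -0.09   -0.07   -0.02   -0.08   -0.09    0.98]
Leontief inverse L = M⁻¹:
  [  1.0454    0.1605    0.1384    0.0636    0.1205    0.1518    0.0779]
  [  0.0404    1.1676    0.1052    0.1018    0.0777    0.1278    0.0784]
  [  0.1458    0.1272    1.1271    0.0649    0.1274    0.1791    0.0715]
  [  0.0841    0.1674    0.1054    1.0954    0.0959    0.1680    0.1119]
  [  0.0806    0.1495    0.0489    0.0968    1.0512    0.1075    0.0453]
  [  0.0584    0.0713    0.1364    0.0422    0.0812    1.1161    0.0401]
  [  0.0705    0.1450    0.1145    0.0507    0.1164    0.1454    1.0456]
Total output x = L · d:
  x_0 = 1.0454·84 + 0.1605·54 + 0.1384·51 + 0.0636·54 + 0.1205·100 + 0.1518·42 + 0.0779·64 = 130.3842
  x_1 = 0.0404·84 + 1.1676·54 + 0.1052·51 + 0.1018·54 + 0.0777·100 + 0.1278·42 + 0.0784·64 = 95.4532
  x_2 = 0.1458·84 + 0.1272·54 + 1.1271·51 + 0.0649·54 + 0.1274·100 + 0.1791·42 + 0.0715·64 = 104.9465
  x_3 = 0.0841·84 + 0.1674·54 + 0.1054·51 + 1.0954·54 + 0.0959·100 + 0.1680·42 + 0.1119·64 = 104.4471
  x_4 = 0.0806·84 + 0.1495·54 + 0.0489·51 + 0.0968·54 + 1.0512·100 + 0.1075·42 + 0.0453·64 = 135.1035
  x_5 = 0.0584·84 + 0.0713·54 + 0.1364·51 + 0.0422·54 + 0.0812·100 + 1.1161·42 + 0.0401·64 = 75.5416
  x_6 = 0.0705·84 + 0.1450·54 + 0.1145·51 + 0.0507·54 + 0.1164·100 + 0.1454·42 + 1.0456·64 = 106.9881
Δx_6 = L[6,4] · Δd_4 = 0.1164 · 10 = 1.1638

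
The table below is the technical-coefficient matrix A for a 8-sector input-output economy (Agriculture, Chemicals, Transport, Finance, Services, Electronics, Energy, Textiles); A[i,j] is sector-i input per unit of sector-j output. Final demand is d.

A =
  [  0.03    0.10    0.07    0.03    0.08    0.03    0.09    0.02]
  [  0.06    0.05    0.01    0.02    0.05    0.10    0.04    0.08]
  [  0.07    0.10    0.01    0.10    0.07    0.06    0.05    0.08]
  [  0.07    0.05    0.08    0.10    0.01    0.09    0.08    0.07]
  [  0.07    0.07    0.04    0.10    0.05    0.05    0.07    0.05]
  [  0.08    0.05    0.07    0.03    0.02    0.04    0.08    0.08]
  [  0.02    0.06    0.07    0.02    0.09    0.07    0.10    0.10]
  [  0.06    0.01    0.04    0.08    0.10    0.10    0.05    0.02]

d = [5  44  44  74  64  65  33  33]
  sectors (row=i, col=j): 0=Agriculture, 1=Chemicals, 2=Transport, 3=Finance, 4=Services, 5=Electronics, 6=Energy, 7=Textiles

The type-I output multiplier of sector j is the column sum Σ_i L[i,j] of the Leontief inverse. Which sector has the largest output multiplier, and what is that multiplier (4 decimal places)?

Energy (2.0962)

Form M = I − A:
  [  0.97   -0.10   -0.07   -0.03   -0.08   -0.03   -0.09   -0.02]
  [ -0.06    0.95   -0.01   -0.02   -0.05   -0.10   -0.04   -0.08]
  [ -0.07   -0.10    0.99   -0.10   -0.07   -0.06   -0.05   -0.08]
  [ -0.07   -0.05   -0.08    0.90   -0.01   -0.09   -0.08   -0.07]
  [ -0.07   -0.07   -0.04   -0.10    0.95   -0.05   -0.07   -0.05]
  [ -0.08   -0.05   -0.07   -0.03   -0.02    0.96   -0.08   -0.08]
  [ -0.02   -0.06   -0.07   -0.02   -0.09   -0.07    0.90   -0.10]
  [ -0.06   -0.01   -0.04   -0.08   -0.10   -0.10   -0.05    0.98]
Leontief inverse L = M⁻¹:
  [  1.0791    0.1542    0.1099    0.0797    0.1324    0.0902    0.1506    0.0788]
  [  0.1051    1.0947    0.0501    0.0626    0.0964    0.1515    0.0955    0.1271]
  [  0.1299    0.1598    1.0630    0.1603    0.1290    0.1329    0.1232    0.1439]
  [  0.1313    0.1146    0.1355    1.1624    0.0723    0.1632    0.1569    0.1391]
  [  0.1250    0.1285    0.0902    0.1568    1.1057    0.1171    0.1398    0.1118]
  [  0.1276    0.1033    0.1127    0.0792    0.0760    1.0991    0.1417    0.1339]
  [  0.0790    0.1196    0.1191    0.0811    0.1540    0.1407    1.1718    0.1658]
  [  0.1130    0.0662    0.0885    0.1352    0.1487    0.1571    0.1165    1.0773]
Total output x = L · d:
  x_0 = 1.0791·5 + 0.1542·44 + 0.1099·44 + 0.0797·74 + 0.1324·64 + 0.0902·65 + 0.1506·33 + 0.0788·33 = 44.8146
  x_1 = 0.1051·5 + 1.0947·44 + 0.0501·44 + 0.0626·74 + 0.0964·64 + 0.1515·65 + 0.0955·33 + 0.1271·33 = 78.8961
  x_2 = 0.1299·5 + 0.1598·44 + 1.0630·44 + 0.1603·74 + 0.1290·64 + 0.1329·65 + 0.1232·33 + 0.1439·33 = 92.0186
  x_3 = 0.1313·5 + 0.1146·44 + 0.1355·44 + 1.1624·74 + 0.0723·64 + 0.1632·65 + 0.1569·33 + 0.1391·33 = 122.6816
  x_4 = 0.1250·5 + 0.1285·44 + 0.0902·44 + 0.1568·74 + 1.1057·64 + 0.1171·65 + 0.1398·33 + 0.1118·33 = 108.5336
  x_5 = 0.1276·5 + 0.1033·44 + 0.1127·44 + 0.0792·74 + 0.0760·64 + 1.0991·65 + 0.1417·33 + 0.1339·33 = 101.4020
  x_6 = 0.0790·5 + 0.1196·44 + 0.1191·44 + 0.0811·74 + 0.1540·64 + 0.1407·65 + 1.1718·33 + 0.1658·33 = 80.0456
  x_7 = 0.1130·5 + 0.0662·44 + 0.0885·44 + 0.1352·74 + 0.1487·64 + 0.1571·65 + 0.1165·33 + 1.0773·33 = 76.4989
Output multipliers (column sums of L):
  Agriculture: 1.8899
  Chemicals: 1.9409
  Transport: 1.7688
  Finance: 1.9173
  Services: 1.9144
  Electronics: 2.0518
  Energy: 2.0962
  Textiles: 1.9778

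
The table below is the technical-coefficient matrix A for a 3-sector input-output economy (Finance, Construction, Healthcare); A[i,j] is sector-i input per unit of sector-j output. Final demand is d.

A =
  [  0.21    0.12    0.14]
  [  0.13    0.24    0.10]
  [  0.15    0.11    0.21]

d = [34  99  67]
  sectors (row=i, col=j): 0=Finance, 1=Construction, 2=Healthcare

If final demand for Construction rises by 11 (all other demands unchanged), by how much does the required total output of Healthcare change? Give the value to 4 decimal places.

Form M = I − A:
  [  0.79   -0.12   -0.14]
  [ -0.13    0.76   -0.10]
  [ -0.15   -0.11    0.79]
Leontief inverse L = M⁻¹:
  [  1.3595    0.2542    0.2731]
  [  0.2715    1.3911    0.2242]
  [  0.2959    0.2420    1.3489]
Total output x = L · d:
  x_0 = 1.3595·34 + 0.2542·99 + 0.2731·67 = 89.6854
  x_1 = 0.2715·34 + 1.3911·99 + 0.2242·67 = 161.9714
  x_2 = 0.2959·34 + 0.2420·99 + 1.3489·67 = 124.3920
Δx_2 = L[2,1] · Δd_1 = 0.2420 · 11 = 2.6616

2.6616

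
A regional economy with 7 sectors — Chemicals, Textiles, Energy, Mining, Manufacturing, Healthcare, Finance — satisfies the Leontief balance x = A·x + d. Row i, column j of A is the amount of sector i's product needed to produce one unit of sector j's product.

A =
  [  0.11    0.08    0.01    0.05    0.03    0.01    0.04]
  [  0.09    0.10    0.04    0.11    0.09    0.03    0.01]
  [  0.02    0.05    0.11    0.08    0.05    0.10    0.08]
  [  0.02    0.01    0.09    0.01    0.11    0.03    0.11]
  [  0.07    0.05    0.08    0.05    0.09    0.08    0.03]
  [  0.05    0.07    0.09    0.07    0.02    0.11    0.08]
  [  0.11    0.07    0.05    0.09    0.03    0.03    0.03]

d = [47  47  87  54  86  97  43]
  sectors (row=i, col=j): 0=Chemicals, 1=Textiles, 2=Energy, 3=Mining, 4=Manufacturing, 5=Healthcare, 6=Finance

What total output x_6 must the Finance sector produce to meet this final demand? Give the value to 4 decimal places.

86.5699

Form M = I − A:
  [  0.89   -0.08   -0.01   -0.05   -0.03   -0.01   -0.04]
  [ -0.09    0.90   -0.04   -0.11   -0.09   -0.03   -0.01]
  [ -0.02   -0.05    0.89   -0.08   -0.05   -0.10   -0.08]
  [ -0.02   -0.01   -0.09    0.99   -0.11   -0.03   -0.11]
  [ -0.07   -0.05   -0.08   -0.05    0.91   -0.08   -0.03]
  [ -0.05   -0.07   -0.09   -0.07   -0.02    0.89   -0.08]
  [ -0.11   -0.07   -0.05   -0.09   -0.03   -0.03    0.97]
Leontief inverse L = M⁻¹:
  [  1.1534    0.1170    0.0398    0.0861    0.0651    0.0324    0.0665]
  [  0.1440    1.1487    0.0927    0.1597    0.1461    0.0711    0.0539]
  [  0.0728    0.1012    1.1751    0.1380    0.1014    0.1545    0.1325]
  [  0.0656    0.0504    0.1386    1.0560    0.1488    0.0719    0.1449]
  [  0.1211    0.0984    0.1354    0.1013    1.1376    0.1281    0.0744]
  [  0.1056    0.1235    0.1507    0.1287    0.0693    1.1608    0.1305]
  [  0.1580    0.1129    0.0935    0.1335    0.0743    0.0633    1.0690]
Total output x = L · d:
  x_0 = 1.1534·47 + 0.1170·47 + 0.0398·87 + 0.0861·54 + 0.0651·86 + 0.0324·97 + 0.0665·43 = 79.4161
  x_1 = 0.1440·47 + 1.1487·47 + 0.0927·87 + 0.1597·54 + 0.1461·86 + 0.0711·97 + 0.0539·43 = 99.2258
  x_2 = 0.0728·47 + 0.1012·47 + 1.1751·87 + 0.1380·54 + 0.1014·86 + 0.1545·97 + 0.1325·43 = 147.2679
  x_3 = 0.0656·47 + 0.0504·47 + 0.1386·87 + 1.0560·54 + 0.1488·86 + 0.0719·97 + 0.1449·43 = 100.5246
  x_4 = 0.1211·47 + 0.0984·47 + 0.1354·87 + 0.1013·54 + 1.1376·86 + 0.1281·97 + 0.0744·43 = 141.0170
  x_5 = 0.1056·47 + 0.1235·47 + 0.1507·87 + 0.1287·54 + 0.0693·86 + 1.1608·97 + 0.1305·43 = 155.0038
  x_6 = 0.1580·47 + 0.1129·47 + 0.0935·87 + 0.1335·54 + 0.0743·86 + 0.0633·97 + 1.0690·43 = 86.5699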